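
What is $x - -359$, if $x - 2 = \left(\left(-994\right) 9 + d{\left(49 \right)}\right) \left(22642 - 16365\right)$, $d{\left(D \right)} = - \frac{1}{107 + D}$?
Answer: $- \frac{8759980513}{156} \approx -5.6154 \cdot 10^{7}$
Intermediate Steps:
$x = - \frac{8760036517}{156}$ ($x = 2 + \left(\left(-994\right) 9 - \frac{1}{107 + 49}\right) \left(22642 - 16365\right) = 2 + \left(-8946 - \frac{1}{156}\right) 6277 = 2 - \frac{8760036829}{156} = - \frac{8760036517}{156} \approx -5.6154 \cdot 10^{7}$)
$x - -359 = - \frac{8760036517}{156} - -359 = - \frac{8760036517}{156} + 359 = - \frac{8759980513}{156}$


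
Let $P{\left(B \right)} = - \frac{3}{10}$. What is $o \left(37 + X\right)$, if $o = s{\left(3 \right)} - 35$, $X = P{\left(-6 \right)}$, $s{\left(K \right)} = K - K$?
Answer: $- \frac{2569}{2} \approx -1284.5$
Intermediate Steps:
$s{\left(K \right)} = 0$
$P{\left(B \right)} = - \frac{3}{10}$ ($P{\left(B \right)} = \left(-3\right) \frac{1}{10} = - \frac{3}{10}$)
$X = - \frac{3}{10} \approx -0.3$
$o = -35$ ($o = 0 - 35 = -35$)
$o \left(37 + X\right) = - 35 \left(37 - \frac{3}{10}\right) = \left(-35\right) \frac{367}{10} = - \frac{2569}{2}$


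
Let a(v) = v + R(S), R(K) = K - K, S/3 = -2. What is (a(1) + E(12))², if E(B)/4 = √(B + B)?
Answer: 385 + 16*√6 ≈ 424.19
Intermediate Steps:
S = -6 (S = 3*(-2) = -6)
R(K) = 0
a(v) = v (a(v) = v + 0 = v)
E(B) = 4*√2*√B (E(B) = 4*√(B + B) = 4*√(2*B) = 4*(√2*√B) = 4*√2*√B)
(a(1) + E(12))² = (1 + 4*√2*√12)² = (1 + 4*√2*(2*√3))² = (1 + 8*√6)²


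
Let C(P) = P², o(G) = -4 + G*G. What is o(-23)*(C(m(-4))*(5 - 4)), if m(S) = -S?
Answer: 8400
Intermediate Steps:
o(G) = -4 + G²
o(-23)*(C(m(-4))*(5 - 4)) = (-4 + (-23)²)*((-1*(-4))²*(5 - 4)) = (-4 + 529)*(4²*1) = 525*(16*1) = 525*16 = 8400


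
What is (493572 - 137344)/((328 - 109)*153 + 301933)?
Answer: 89057/83860 ≈ 1.0620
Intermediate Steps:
(493572 - 137344)/((328 - 109)*153 + 301933) = 356228/(219*153 + 301933) = 356228/(33507 + 301933) = 356228/335440 = 356228*(1/335440) = 89057/83860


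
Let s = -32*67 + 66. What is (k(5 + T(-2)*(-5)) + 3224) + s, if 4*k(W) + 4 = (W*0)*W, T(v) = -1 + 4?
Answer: 1145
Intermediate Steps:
T(v) = 3
k(W) = -1 (k(W) = -1 + ((W*0)*W)/4 = -1 + (0*W)/4 = -1 + (¼)*0 = -1 + 0 = -1)
s = -2078 (s = -2144 + 66 = -2078)
(k(5 + T(-2)*(-5)) + 3224) + s = (-1 + 3224) - 2078 = 3223 - 2078 = 1145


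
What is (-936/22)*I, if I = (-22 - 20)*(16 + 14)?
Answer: 589680/11 ≈ 53607.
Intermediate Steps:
I = -1260 (I = -42*30 = -1260)
(-936/22)*I = -936/22*(-1260) = -24*39/22*(-1260) = -468/11*(-1260) = 589680/11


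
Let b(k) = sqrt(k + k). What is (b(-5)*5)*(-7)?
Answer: -35*I*sqrt(10) ≈ -110.68*I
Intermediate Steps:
b(k) = sqrt(2)*sqrt(k) (b(k) = sqrt(2*k) = sqrt(2)*sqrt(k))
(b(-5)*5)*(-7) = ((sqrt(2)*sqrt(-5))*5)*(-7) = ((sqrt(2)*(I*sqrt(5)))*5)*(-7) = ((I*sqrt(10))*5)*(-7) = (5*I*sqrt(10))*(-7) = -35*I*sqrt(10)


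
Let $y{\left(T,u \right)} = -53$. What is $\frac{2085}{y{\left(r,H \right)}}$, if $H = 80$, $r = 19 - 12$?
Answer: $- \frac{2085}{53} \approx -39.34$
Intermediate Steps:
$r = 7$ ($r = 19 - 12 = 7$)
$\frac{2085}{y{\left(r,H \right)}} = \frac{2085}{-53} = 2085 \left(- \frac{1}{53}\right) = - \frac{2085}{53}$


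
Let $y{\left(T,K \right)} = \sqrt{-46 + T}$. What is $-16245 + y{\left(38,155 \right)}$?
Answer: $-16245 + 2 i \sqrt{2} \approx -16245.0 + 2.8284 i$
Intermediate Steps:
$-16245 + y{\left(38,155 \right)} = -16245 + \sqrt{-46 + 38} = -16245 + \sqrt{-8} = -16245 + 2 i \sqrt{2}$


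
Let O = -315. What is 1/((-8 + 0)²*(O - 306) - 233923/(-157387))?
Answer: -157387/6254955005 ≈ -2.5162e-5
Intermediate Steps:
1/((-8 + 0)²*(O - 306) - 233923/(-157387)) = 1/((-8 + 0)²*(-315 - 306) - 233923/(-157387)) = 1/((-8)²*(-621) - 233923*(-1/157387)) = 1/(64*(-621) + 233923/157387) = 1/(-39744 + 233923/157387) = 1/(-6254955005/157387) = -157387/6254955005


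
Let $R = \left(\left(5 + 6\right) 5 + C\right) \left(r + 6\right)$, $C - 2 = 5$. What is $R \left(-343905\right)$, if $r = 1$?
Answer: $-149254770$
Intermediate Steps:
$C = 7$ ($C = 2 + 5 = 7$)
$R = 434$ ($R = \left(\left(5 + 6\right) 5 + 7\right) \left(1 + 6\right) = \left(11 \cdot 5 + 7\right) 7 = \left(55 + 7\right) 7 = 62 \cdot 7 = 434$)
$R \left(-343905\right) = 434 \left(-343905\right) = -149254770$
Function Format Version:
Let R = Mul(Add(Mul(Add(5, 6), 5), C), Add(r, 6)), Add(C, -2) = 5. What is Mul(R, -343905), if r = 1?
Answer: -149254770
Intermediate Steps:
C = 7 (C = Add(2, 5) = 7)
R = 434 (R = Mul(Add(Mul(Add(5, 6), 5), 7), Add(1, 6)) = Mul(Add(Mul(11, 5), 7), 7) = Mul(Add(55, 7), 7) = Mul(62, 7) = 434)
Mul(R, -343905) = Mul(434, -343905) = -149254770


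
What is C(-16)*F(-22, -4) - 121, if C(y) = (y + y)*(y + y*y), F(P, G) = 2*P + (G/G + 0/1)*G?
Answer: 368519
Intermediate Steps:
F(P, G) = G + 2*P (F(P, G) = 2*P + (1 + 0*1)*G = 2*P + (1 + 0)*G = 2*P + 1*G = 2*P + G = G + 2*P)
C(y) = 2*y*(y + y²) (C(y) = (2*y)*(y + y²) = 2*y*(y + y²))
C(-16)*F(-22, -4) - 121 = (2*(-16)²*(1 - 16))*(-4 + 2*(-22)) - 121 = (2*256*(-15))*(-4 - 44) - 121 = -7680*(-48) - 121 = 368640 - 121 = 368519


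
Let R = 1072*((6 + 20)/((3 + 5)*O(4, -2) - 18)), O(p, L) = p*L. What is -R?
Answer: 13936/41 ≈ 339.90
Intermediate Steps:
O(p, L) = L*p
R = -13936/41 (R = 1072*((6 + 20)/((3 + 5)*(-2*4) - 18)) = 1072*(26/(8*(-8) - 18)) = 1072*(26/(-64 - 18)) = 1072*(26/(-82)) = 1072*(26*(-1/82)) = 1072*(-13/41) = -13936/41 ≈ -339.90)
-R = -1*(-13936/41) = 13936/41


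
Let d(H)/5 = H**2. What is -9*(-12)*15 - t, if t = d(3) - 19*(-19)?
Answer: 1214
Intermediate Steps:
d(H) = 5*H**2
t = 406 (t = 5*3**2 - 19*(-19) = 5*9 + 361 = 45 + 361 = 406)
-9*(-12)*15 - t = -9*(-12)*15 - 1*406 = 108*15 - 406 = 1620 - 406 = 1214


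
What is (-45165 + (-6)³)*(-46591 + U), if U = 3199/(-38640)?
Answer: 3890403867679/1840 ≈ 2.1143e+9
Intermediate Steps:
U = -457/5520 (U = 3199*(-1/38640) = -457/5520 ≈ -0.082790)
(-45165 + (-6)³)*(-46591 + U) = (-45165 + (-6)³)*(-46591 - 457/5520) = (-45165 - 216)*(-257182777/5520) = -45381*(-257182777/5520) = 3890403867679/1840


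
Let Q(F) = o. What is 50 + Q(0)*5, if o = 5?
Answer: 75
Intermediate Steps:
Q(F) = 5
50 + Q(0)*5 = 50 + 5*5 = 50 + 25 = 75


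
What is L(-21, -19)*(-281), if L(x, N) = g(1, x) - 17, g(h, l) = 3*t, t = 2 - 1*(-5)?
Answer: -1124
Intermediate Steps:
t = 7 (t = 2 + 5 = 7)
g(h, l) = 21 (g(h, l) = 3*7 = 21)
L(x, N) = 4 (L(x, N) = 21 - 17 = 4)
L(-21, -19)*(-281) = 4*(-281) = -1124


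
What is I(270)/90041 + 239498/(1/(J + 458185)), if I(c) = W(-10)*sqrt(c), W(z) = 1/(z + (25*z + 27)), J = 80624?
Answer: 129043677882 - 3*sqrt(30)/20979553 ≈ 1.2904e+11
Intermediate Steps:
W(z) = 1/(27 + 26*z) (W(z) = 1/(z + (27 + 25*z)) = 1/(27 + 26*z))
I(c) = -sqrt(c)/233 (I(c) = sqrt(c)/(27 + 26*(-10)) = sqrt(c)/(27 - 260) = sqrt(c)/(-233) = -sqrt(c)/233)
I(270)/90041 + 239498/(1/(J + 458185)) = -3*sqrt(30)/233/90041 + 239498/(1/(80624 + 458185)) = -3*sqrt(30)/233*(1/90041) + 239498/(1/538809) = -3*sqrt(30)/20979553 + 239498*538809 = -3*sqrt(30)/20979553 + 129043677882 = 129043677882 - 3*sqrt(30)/20979553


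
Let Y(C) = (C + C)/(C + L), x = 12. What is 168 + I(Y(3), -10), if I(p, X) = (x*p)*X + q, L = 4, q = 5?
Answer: 491/7 ≈ 70.143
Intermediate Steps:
Y(C) = 2*C/(4 + C) (Y(C) = (C + C)/(C + 4) = (2*C)/(4 + C) = 2*C/(4 + C))
I(p, X) = 5 + 12*X*p (I(p, X) = (12*p)*X + 5 = 12*X*p + 5 = 5 + 12*X*p)
168 + I(Y(3), -10) = 168 + (5 + 12*(-10)*(2*3/(4 + 3))) = 168 + (5 + 12*(-10)*(2*3/7)) = 168 + (5 + 12*(-10)*(2*3*(1/7))) = 168 + (5 + 12*(-10)*(6/7)) = 168 + (5 - 720/7) = 168 - 685/7 = 491/7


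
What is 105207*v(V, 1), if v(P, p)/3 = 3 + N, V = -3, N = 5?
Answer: 2524968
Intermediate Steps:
v(P, p) = 24 (v(P, p) = 3*(3 + 5) = 3*8 = 24)
105207*v(V, 1) = 105207*24 = 2524968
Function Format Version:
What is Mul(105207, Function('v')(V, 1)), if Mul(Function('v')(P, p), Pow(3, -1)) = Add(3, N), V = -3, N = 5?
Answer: 2524968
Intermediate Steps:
Function('v')(P, p) = 24 (Function('v')(P, p) = Mul(3, Add(3, 5)) = Mul(3, 8) = 24)
Mul(105207, Function('v')(V, 1)) = Mul(105207, 24) = 2524968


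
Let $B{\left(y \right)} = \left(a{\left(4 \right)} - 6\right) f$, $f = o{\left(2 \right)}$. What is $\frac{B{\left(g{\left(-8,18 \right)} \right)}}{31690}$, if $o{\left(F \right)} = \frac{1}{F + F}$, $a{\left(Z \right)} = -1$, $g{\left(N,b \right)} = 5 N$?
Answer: $- \frac{7}{126760} \approx -5.5222 \cdot 10^{-5}$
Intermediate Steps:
$o{\left(F \right)} = \frac{1}{2 F}$
$f = \frac{1}{4}$ ($f = \frac{1}{2 \cdot 2} = \frac{1}{2} \cdot \frac{1}{2} = \frac{1}{4} \approx 0.25$)
$B{\left(y \right)} = - \frac{7}{4}$ ($B{\left(y \right)} = \left(-1 - 6\right) \frac{1}{4} = \left(-7\right) \frac{1}{4} = - \frac{7}{4}$)
$\frac{B{\left(g{\left(-8,18 \right)} \right)}}{31690} = - \frac{7}{4 \cdot 31690} = \left(- \frac{7}{4}\right) \frac{1}{31690} = - \frac{7}{126760}$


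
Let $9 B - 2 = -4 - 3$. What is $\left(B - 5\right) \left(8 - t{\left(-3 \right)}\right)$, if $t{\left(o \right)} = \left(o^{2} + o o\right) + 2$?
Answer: $\frac{200}{3} \approx 66.667$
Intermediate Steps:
$B = - \frac{5}{9}$ ($B = \frac{2}{9} + \frac{-4 - 3}{9} = \frac{2}{9} + \frac{1}{9} \left(-7\right) = \frac{2}{9} - \frac{7}{9} = - \frac{5}{9} \approx -0.55556$)
$t{\left(o \right)} = 2 + 2 o^{2}$ ($t{\left(o \right)} = \left(o^{2} + o^{2}\right) + 2 = 2 o^{2} + 2 = 2 + 2 o^{2}$)
$\left(B - 5\right) \left(8 - t{\left(-3 \right)}\right) = \left(- \frac{5}{9} - 5\right) \left(8 - \left(2 + 2 \left(-3\right)^{2}\right)\right) = \left(- \frac{5}{9} + \left(\left(-1 - 6\right) + 2\right)\right) \left(8 - \left(2 + 2 \cdot 9\right)\right) = \left(- \frac{5}{9} + \left(-7 + 2\right)\right) \left(8 - \left(2 + 18\right)\right) = \left(- \frac{5}{9} - 5\right) \left(8 - 20\right) = - \frac{50 \left(8 - 20\right)}{9} = \left(- \frac{50}{9}\right) \left(-12\right) = \frac{200}{3}$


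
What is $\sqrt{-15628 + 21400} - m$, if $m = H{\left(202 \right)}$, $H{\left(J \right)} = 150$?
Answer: $-150 + 2 \sqrt{1443} \approx -74.026$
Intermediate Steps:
$m = 150$
$\sqrt{-15628 + 21400} - m = \sqrt{-15628 + 21400} - 150 = \sqrt{5772} - 150 = 2 \sqrt{1443} - 150 = -150 + 2 \sqrt{1443}$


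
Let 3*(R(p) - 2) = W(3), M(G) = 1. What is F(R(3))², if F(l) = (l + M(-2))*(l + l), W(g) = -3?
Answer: 16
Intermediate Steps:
R(p) = 1 (R(p) = 2 + (⅓)*(-3) = 2 - 1 = 1)
F(l) = 2*l*(1 + l) (F(l) = (l + 1)*(l + l) = (1 + l)*(2*l) = 2*l*(1 + l))
F(R(3))² = (2*1*(1 + 1))² = (2*1*2)² = 4² = 16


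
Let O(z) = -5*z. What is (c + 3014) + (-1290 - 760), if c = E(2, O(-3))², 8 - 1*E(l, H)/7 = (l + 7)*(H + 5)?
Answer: 1450580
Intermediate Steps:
E(l, H) = 56 - 7*(5 + H)*(7 + l) (E(l, H) = 56 - 7*(l + 7)*(H + 5) = 56 - 7*(7 + l)*(5 + H) = 56 - 7*(5 + H)*(7 + l))
c = 1449616 (c = (-189 - (-245)*(-3) - 35*2 - 7*(-5*(-3))*2)² = (-189 - 49*15 - 70 - 7*15*2)² = (-189 - 735 - 70 - 210)² = (-1204)² = 1449616)
(c + 3014) + (-1290 - 760) = (1449616 + 3014) + (-1290 - 760) = 1452630 - 2050 = 1450580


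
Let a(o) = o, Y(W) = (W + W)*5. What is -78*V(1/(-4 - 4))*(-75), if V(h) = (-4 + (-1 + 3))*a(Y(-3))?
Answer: 351000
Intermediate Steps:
Y(W) = 10*W (Y(W) = (2*W)*5 = 10*W)
V(h) = 60 (V(h) = (-4 + (-1 + 3))*(10*(-3)) = (-4 + 2)*(-30) = -2*(-30) = 60)
-78*V(1/(-4 - 4))*(-75) = -78*60*(-75) = -4680*(-75) = 351000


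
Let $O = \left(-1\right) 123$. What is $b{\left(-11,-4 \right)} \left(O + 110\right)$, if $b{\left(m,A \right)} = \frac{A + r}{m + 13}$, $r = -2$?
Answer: $39$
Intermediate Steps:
$b{\left(m,A \right)} = \frac{-2 + A}{13 + m}$ ($b{\left(m,A \right)} = \frac{A - 2}{m + 13} = \frac{-2 + A}{13 + m}$)
$O = -123$
$b{\left(-11,-4 \right)} \left(O + 110\right) = \frac{-2 - 4}{13 - 11} \left(-123 + 110\right) = \frac{1}{2} \left(-6\right) \left(-13\right) = \left(-3\right) \left(-13\right) = 39$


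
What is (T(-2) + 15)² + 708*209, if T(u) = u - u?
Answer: 148197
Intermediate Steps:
T(u) = 0
(T(-2) + 15)² + 708*209 = (0 + 15)² + 708*209 = 15² + 147972 = 225 + 147972 = 148197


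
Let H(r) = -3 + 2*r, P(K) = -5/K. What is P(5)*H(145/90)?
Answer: -2/9 ≈ -0.22222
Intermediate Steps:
P(5)*H(145/90) = (-5/5)*(-3 + 2*(145/90)) = (-5*1/5)*(-3 + 2*(145*(1/90))) = -(-3 + 2*(29/18)) = -(-3 + 29/9) = -1*2/9 = -2/9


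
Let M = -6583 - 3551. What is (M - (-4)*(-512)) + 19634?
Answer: 7452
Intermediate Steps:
M = -10134
(M - (-4)*(-512)) + 19634 = (-10134 - (-4)*(-512)) + 19634 = (-10134 - 1*2048) + 19634 = (-10134 - 2048) + 19634 = -12182 + 19634 = 7452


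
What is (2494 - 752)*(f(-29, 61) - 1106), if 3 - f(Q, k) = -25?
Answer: -1877876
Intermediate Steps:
f(Q, k) = 28 (f(Q, k) = 3 - 1*(-25) = 3 + 25 = 28)
(2494 - 752)*(f(-29, 61) - 1106) = (2494 - 752)*(28 - 1106) = 1742*(-1078) = -1877876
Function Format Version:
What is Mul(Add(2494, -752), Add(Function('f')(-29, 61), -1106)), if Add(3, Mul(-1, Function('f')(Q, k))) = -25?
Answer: -1877876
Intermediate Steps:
Function('f')(Q, k) = 28 (Function('f')(Q, k) = Add(3, Mul(-1, -25)) = Add(3, 25) = 28)
Mul(Add(2494, -752), Add(Function('f')(-29, 61), -1106)) = Mul(Add(2494, -752), Add(28, -1106)) = Mul(1742, -1078) = -1877876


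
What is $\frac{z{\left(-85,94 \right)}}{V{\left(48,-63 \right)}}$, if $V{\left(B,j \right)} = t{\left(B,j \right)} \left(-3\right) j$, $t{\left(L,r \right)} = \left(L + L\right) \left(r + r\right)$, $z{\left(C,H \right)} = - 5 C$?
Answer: $- \frac{425}{2286144} \approx -0.0001859$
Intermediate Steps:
$t{\left(L,r \right)} = 4 L r$ ($t{\left(L,r \right)} = 2 L 2 r = 4 L r$)
$V{\left(B,j \right)} = - 12 B j^{2}$ ($V{\left(B,j \right)} = 4 B j \left(-3\right) j = - 12 B j j = - 12 B j^{2}$)
$\frac{z{\left(-85,94 \right)}}{V{\left(48,-63 \right)}} = \frac{\left(-5\right) \left(-85\right)}{\left(-12\right) 48 \left(-63\right)^{2}} = \frac{425}{\left(-12\right) 48 \cdot 3969} = \frac{425}{-2286144} = 425 \left(- \frac{1}{2286144}\right) = - \frac{425}{2286144}$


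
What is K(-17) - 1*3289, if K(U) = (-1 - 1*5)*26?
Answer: -3445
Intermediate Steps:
K(U) = -156 (K(U) = (-1 - 5)*26 = -6*26 = -156)
K(-17) - 1*3289 = -156 - 1*3289 = -156 - 3289 = -3445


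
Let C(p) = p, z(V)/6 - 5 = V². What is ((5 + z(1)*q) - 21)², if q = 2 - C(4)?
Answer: 7744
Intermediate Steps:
z(V) = 30 + 6*V²
q = -2 (q = 2 - 1*4 = 2 - 4 = -2)
((5 + z(1)*q) - 21)² = ((5 + (30 + 6*1²)*(-2)) - 21)² = ((5 + (30 + 6*1)*(-2)) - 21)² = ((5 + (30 + 6)*(-2)) - 21)² = ((5 + 36*(-2)) - 21)² = ((5 - 72) - 21)² = (-67 - 21)² = (-88)² = 7744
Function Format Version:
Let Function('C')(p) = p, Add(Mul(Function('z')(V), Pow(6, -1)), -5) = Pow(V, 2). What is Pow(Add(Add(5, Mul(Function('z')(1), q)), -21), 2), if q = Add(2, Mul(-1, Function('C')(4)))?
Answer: 7744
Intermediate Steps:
Function('z')(V) = Add(30, Mul(6, Pow(V, 2)))
q = -2 (q = Add(2, Mul(-1, 4)) = Add(2, -4) = -2)
Pow(Add(Add(5, Mul(Function('z')(1), q)), -21), 2) = Pow(Add(Add(5, Mul(Add(30, Mul(6, Pow(1, 2))), -2)), -21), 2) = Pow(Add(Add(5, Mul(Add(30, Mul(6, 1)), -2)), -21), 2) = Pow(Add(Add(5, Mul(Add(30, 6), -2)), -21), 2) = Pow(Add(Add(5, Mul(36, -2)), -21), 2) = Pow(Add(Add(5, -72), -21), 2) = Pow(Add(-67, -21), 2) = Pow(-88, 2) = 7744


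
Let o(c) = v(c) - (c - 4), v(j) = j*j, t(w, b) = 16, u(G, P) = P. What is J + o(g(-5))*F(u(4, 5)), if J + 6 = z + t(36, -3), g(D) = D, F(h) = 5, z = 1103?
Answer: 1283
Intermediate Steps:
J = 1113 (J = -6 + (1103 + 16) = -6 + 1119 = 1113)
v(j) = j²
o(c) = 4 + c² - c (o(c) = c² - (c - 4) = c² - (-4 + c) = c² + (4 - c) = 4 + c² - c)
J + o(g(-5))*F(u(4, 5)) = 1113 + (4 + (-5)² - 1*(-5))*5 = 1113 + (4 + 25 + 5)*5 = 1113 + 34*5 = 1113 + 170 = 1283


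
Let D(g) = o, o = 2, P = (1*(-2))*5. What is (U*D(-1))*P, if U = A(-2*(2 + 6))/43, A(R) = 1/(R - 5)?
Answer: 20/903 ≈ 0.022148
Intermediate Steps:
P = -10 (P = -2*5 = -10)
A(R) = 1/(-5 + R)
D(g) = 2
U = -1/903 (U = 1/(-5 - 2*(2 + 6)*43) = (1/43)/(-5 - 2*8) = (1/43)/(-5 - 16) = (1/43)/(-21) = -1/21*1/43 = -1/903 ≈ -0.0011074)
(U*D(-1))*P = -1/903*2*(-10) = -2/903*(-10) = 20/903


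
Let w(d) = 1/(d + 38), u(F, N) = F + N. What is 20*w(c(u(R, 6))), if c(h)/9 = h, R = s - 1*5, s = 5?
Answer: 5/23 ≈ 0.21739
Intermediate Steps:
R = 0 (R = 5 - 1*5 = 5 - 5 = 0)
c(h) = 9*h
w(d) = 1/(38 + d)
20*w(c(u(R, 6))) = 20/(38 + 9*(0 + 6)) = 20/(38 + 9*6) = 20/(38 + 54) = 20/92 = 20*(1/92) = 5/23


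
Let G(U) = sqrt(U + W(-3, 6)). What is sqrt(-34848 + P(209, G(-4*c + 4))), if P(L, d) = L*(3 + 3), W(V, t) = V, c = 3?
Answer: I*sqrt(33594) ≈ 183.29*I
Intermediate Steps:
G(U) = sqrt(-3 + U) (G(U) = sqrt(U - 3) = sqrt(-3 + U))
P(L, d) = 6*L (P(L, d) = L*6 = 6*L)
sqrt(-34848 + P(209, G(-4*c + 4))) = sqrt(-34848 + 6*209) = sqrt(-34848 + 1254) = sqrt(-33594) = I*sqrt(33594)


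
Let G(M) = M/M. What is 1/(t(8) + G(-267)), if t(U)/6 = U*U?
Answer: 1/385 ≈ 0.0025974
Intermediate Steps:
t(U) = 6*U² (t(U) = 6*(U*U) = 6*U²)
G(M) = 1
1/(t(8) + G(-267)) = 1/(6*8² + 1) = 1/(6*64 + 1) = 1/(384 + 1) = 1/385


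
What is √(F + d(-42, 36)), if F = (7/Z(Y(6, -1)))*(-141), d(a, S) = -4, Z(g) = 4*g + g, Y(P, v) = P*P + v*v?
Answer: I*√319495/185 ≈ 3.0553*I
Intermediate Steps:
Y(P, v) = P² + v²
Z(g) = 5*g
F = -987/185 (F = (7/((5*(6² + (-1)²))))*(-141) = (7/((5*(36 + 1))))*(-141) = (7/((5*37)))*(-141) = (7/185)*(-141) = -987/185 ≈ -5.3351)
√(F + d(-42, 36)) = √(-987/185 - 4) = √(-1727/185) = I*√319495/185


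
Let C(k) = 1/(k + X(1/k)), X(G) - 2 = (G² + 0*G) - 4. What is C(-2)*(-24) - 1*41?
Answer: -173/5 ≈ -34.600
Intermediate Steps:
X(G) = -2 + G² (X(G) = 2 + ((G² + 0*G) - 4) = 2 + ((G² + 0) - 4) = 2 + (G² - 4) = 2 + (-4 + G²) = -2 + G²)
C(k) = 1/(-2 + k + k⁻²) (C(k) = 1/(k + (-2 + (1/k)²)) = 1/(k + (-2 + k⁻²)) = 1/(-2 + k + k⁻²))
C(-2)*(-24) - 1*41 = ((-2)²/(1 + (-2)³ - 2*(-2)²))*(-24) - 1*41 = (4/(1 - 8 - 2*4))*(-24) - 41 = (4/(1 - 8 - 8))*(-24) - 41 = (4/(-15))*(-24) - 41 = (4*(-1/15))*(-24) - 41 = -4/15*(-24) - 41 = 32/5 - 41 = -173/5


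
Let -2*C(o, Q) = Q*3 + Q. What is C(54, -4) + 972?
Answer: 980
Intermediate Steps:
C(o, Q) = -2*Q (C(o, Q) = -(Q*3 + Q)/2 = -(3*Q + Q)/2 = -2*Q)
C(54, -4) + 972 = -2*(-4) + 972 = 8 + 972 = 980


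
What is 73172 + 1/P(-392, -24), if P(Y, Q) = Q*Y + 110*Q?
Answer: 495228097/6768 ≈ 73172.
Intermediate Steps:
P(Y, Q) = 110*Q + Q*Y
73172 + 1/P(-392, -24) = 73172 + 1/(-24*(110 - 392)) = 73172 + 1/(-24*(-282)) = 73172 + 1/6768 = 495228097/6768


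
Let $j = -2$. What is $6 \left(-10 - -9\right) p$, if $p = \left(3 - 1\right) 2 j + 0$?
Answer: $48$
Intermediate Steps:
$p = -8$ ($p = \left(3 - 1\right) 2 \left(-2\right) + 0 = 2 \cdot 2 \left(-2\right) + 0 = 4 \left(-2\right) + 0 = -8 + 0 = -8$)
$6 \left(-10 - -9\right) p = 6 \left(-10 - -9\right) \left(-8\right) = 6 \left(-10 + 9\right) \left(-8\right) = 6 \left(-1\right) \left(-8\right) = \left(-6\right) \left(-8\right) = 48$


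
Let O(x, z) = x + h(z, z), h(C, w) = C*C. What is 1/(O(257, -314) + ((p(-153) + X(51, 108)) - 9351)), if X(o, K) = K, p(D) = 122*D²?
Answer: 1/2945508 ≈ 3.3950e-7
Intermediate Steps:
h(C, w) = C²
O(x, z) = x + z²
1/(O(257, -314) + ((p(-153) + X(51, 108)) - 9351)) = 1/((257 + (-314)²) + ((122*(-153)² + 108) - 9351)) = 1/((257 + 98596) + ((122*23409 + 108) - 9351)) = 1/(98853 + ((2855898 + 108) - 9351)) = 1/(98853 + (2856006 - 9351)) = 1/(98853 + 2846655) = 1/2945508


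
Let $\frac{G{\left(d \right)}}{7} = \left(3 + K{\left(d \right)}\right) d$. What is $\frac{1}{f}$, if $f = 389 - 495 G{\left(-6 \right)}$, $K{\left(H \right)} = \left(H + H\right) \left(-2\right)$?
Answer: $\frac{1}{561719} \approx 1.7802 \cdot 10^{-6}$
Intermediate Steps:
$K{\left(H \right)} = - 4 H$ ($K{\left(H \right)} = 2 H \left(-2\right) = - 4 H$)
$G{\left(d \right)} = 7 d \left(3 - 4 d\right)$ ($G{\left(d \right)} = 7 \left(3 - 4 d\right) d = 7 d \left(3 - 4 d\right)$)
$f = 561719$ ($f = 389 - 495 \cdot 7 \left(-6\right) \left(3 - -24\right) = 389 - 495 \cdot 7 \left(-6\right) \left(3 + 24\right) = 389 - 495 \cdot 7 \left(-6\right) 27 = 389 - -561330 = 389 + 561330 = 561719$)
$\frac{1}{f} = \frac{1}{561719}$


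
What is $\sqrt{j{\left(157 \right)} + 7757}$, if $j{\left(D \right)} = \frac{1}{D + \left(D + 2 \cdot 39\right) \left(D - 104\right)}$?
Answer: $\frac{\sqrt{308462041605}}{6306} \approx 88.074$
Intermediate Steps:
$j{\left(D \right)} = \frac{1}{D + \left(-104 + D\right) \left(78 + D\right)}$ ($j{\left(D \right)} = \frac{1}{D + \left(D + 78\right) \left(-104 + D\right)} = \frac{1}{D + \left(78 + D\right) \left(-104 + D\right)} = \frac{1}{D + \left(-104 + D\right) \left(78 + D\right)}$)
$\sqrt{j{\left(157 \right)} + 7757} = \sqrt{\frac{1}{-8112 + 157^{2} - 3925} + 7757} = \sqrt{\frac{1}{-8112 + 24649 - 3925} + 7757} = \sqrt{\frac{1}{12612} + 7757} = \sqrt{\frac{97831285}{12612}} = \frac{\sqrt{308462041605}}{6306}$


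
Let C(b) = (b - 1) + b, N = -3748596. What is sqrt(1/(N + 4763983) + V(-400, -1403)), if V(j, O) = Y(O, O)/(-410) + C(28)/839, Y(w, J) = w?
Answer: sqrt(425470888742089014521470)/349282974130 ≈ 1.8675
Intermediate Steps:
C(b) = -1 + 2*b (C(b) = (-1 + b) + b = -1 + 2*b)
V(j, O) = 55/839 - O/410 (V(j, O) = O/(-410) + (-1 + 2*28)/839 = O*(-1/410) + (-1 + 56)*(1/839) = -O/410 + 55*(1/839) = -O/410 + 55/839 = 55/839 - O/410)
sqrt(1/(N + 4763983) + V(-400, -1403)) = sqrt(1/(-3748596 + 4763983) + (55/839 - 1/410*(-1403))) = sqrt(1/1015387 + (55/839 + 1403/410)) = sqrt(1/1015387 + 1199667/343990) = sqrt(1218126620119/349282974130) = sqrt(425470888742089014521470)/349282974130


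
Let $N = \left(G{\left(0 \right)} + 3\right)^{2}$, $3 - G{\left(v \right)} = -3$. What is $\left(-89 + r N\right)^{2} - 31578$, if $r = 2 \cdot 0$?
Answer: $-23657$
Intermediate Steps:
$G{\left(v \right)} = 6$ ($G{\left(v \right)} = 3 - -3 = 3 + 3 = 6$)
$r = 0$
$N = 81$ ($N = \left(6 + 3\right)^{2} = 9^{2} = 81$)
$\left(-89 + r N\right)^{2} - 31578 = \left(-89 + 0 \cdot 81\right)^{2} - 31578 = \left(-89 + 0\right)^{2} - 31578 = \left(-89\right)^{2} - 31578 = 7921 - 31578 = -23657$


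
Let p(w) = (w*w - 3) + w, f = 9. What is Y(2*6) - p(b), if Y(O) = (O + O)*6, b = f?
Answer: 57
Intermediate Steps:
b = 9
Y(O) = 12*O (Y(O) = (2*O)*6 = 12*O)
p(w) = -3 + w + w² (p(w) = (w² - 3) + w = (-3 + w²) + w = -3 + w + w²)
Y(2*6) - p(b) = 12*(2*6) - (-3 + 9 + 9²) = 12*12 - (-3 + 9 + 81) = 144 - 1*87 = 144 - 87 = 57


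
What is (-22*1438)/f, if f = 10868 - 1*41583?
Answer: 31636/30715 ≈ 1.0300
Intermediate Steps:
f = -30715 (f = 10868 - 41583 = -30715)
(-22*1438)/f = -22*1438/(-30715) = -31636*(-1/30715) = 31636/30715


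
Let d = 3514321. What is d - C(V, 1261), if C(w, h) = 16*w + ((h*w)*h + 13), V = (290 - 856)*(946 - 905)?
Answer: 36904233530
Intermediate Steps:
V = -23206 (V = -566*41 = -23206)
C(w, h) = 13 + 16*w + w*h² (C(w, h) = 16*w + (w*h² + 13) = 16*w + (13 + w*h²) = 13 + 16*w + w*h²)
d - C(V, 1261) = 3514321 - (13 + 16*(-23206) - 23206*1261²) = 3514321 - (13 - 371296 - 23206*1590121) = 3514321 - (13 - 371296 - 36900347926) = 3514321 - 1*(-36900719209) = 3514321 + 36900719209 = 36904233530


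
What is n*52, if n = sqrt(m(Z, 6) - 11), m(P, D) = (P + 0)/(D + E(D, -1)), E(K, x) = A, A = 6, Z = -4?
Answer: 52*I*sqrt(102)/3 ≈ 175.06*I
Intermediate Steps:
E(K, x) = 6
m(P, D) = P/(6 + D) (m(P, D) = (P + 0)/(D + 6) = P/(6 + D))
n = I*sqrt(102)/3 (n = sqrt(-4/(6 + 6) - 11) = sqrt(-4/12 - 11) = sqrt(-4*1/12 - 11) = sqrt(-1/3 - 11) = sqrt(-34/3) = I*sqrt(102)/3 ≈ 3.3665*I)
n*52 = (I*sqrt(102)/3)*52 = 52*I*sqrt(102)/3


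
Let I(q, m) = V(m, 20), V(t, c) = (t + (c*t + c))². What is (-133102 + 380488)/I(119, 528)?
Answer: 123693/61693832 ≈ 0.0020049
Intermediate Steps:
V(t, c) = (c + t + c*t)² (V(t, c) = (t + (c + c*t))² = (c + t + c*t)²)
I(q, m) = (20 + 21*m)² (I(q, m) = (20 + m + 20*m)² = (20 + 21*m)²)
(-133102 + 380488)/I(119, 528) = (-133102 + 380488)/((20 + 21*528)²) = 247386/((20 + 11088)²) = 247386/(11108²) = 247386/123387664 = 247386*(1/123387664) = 123693/61693832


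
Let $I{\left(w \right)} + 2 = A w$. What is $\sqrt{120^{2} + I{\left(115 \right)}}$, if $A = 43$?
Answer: $29 \sqrt{23} \approx 139.08$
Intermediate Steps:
$I{\left(w \right)} = -2 + 43 w$
$\sqrt{120^{2} + I{\left(115 \right)}} = \sqrt{120^{2} + \left(-2 + 43 \cdot 115\right)} = \sqrt{14400 + \left(-2 + 4945\right)} = \sqrt{14400 + 4943} = \sqrt{19343} = 29 \sqrt{23}$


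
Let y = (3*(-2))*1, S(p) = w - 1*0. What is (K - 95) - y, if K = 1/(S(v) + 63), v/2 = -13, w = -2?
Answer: -5428/61 ≈ -88.984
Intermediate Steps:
v = -26 (v = 2*(-13) = -26)
S(p) = -2 (S(p) = -2 - 1*0 = -2 + 0 = -2)
K = 1/61 (K = 1/(-2 + 63) = 1/61 ≈ 0.016393)
y = -6 (y = -6*1 = -6)
(K - 95) - y = (1/61 - 95) - 1*(-6) = -5794/61 + 6 = -5428/61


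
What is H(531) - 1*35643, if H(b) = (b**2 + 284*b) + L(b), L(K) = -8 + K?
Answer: 397645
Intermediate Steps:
H(b) = -8 + b**2 + 285*b (H(b) = (b**2 + 284*b) + (-8 + b) = -8 + b**2 + 285*b)
H(531) - 1*35643 = (-8 + 531**2 + 285*531) - 1*35643 = (-8 + 281961 + 151335) - 35643 = 433288 - 35643 = 397645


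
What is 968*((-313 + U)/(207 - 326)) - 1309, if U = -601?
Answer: 728981/119 ≈ 6125.9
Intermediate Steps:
968*((-313 + U)/(207 - 326)) - 1309 = 968*((-313 - 601)/(207 - 326)) - 1309 = 968*(-914/(-119)) - 1309 = 968*(-914*(-1/119)) - 1309 = 968*(914/119) - 1309 = 884752/119 - 1309 = 728981/119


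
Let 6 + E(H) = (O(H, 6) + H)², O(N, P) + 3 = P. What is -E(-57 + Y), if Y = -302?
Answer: -126730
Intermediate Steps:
O(N, P) = -3 + P
E(H) = -6 + (3 + H)² (E(H) = -6 + ((-3 + 6) + H)² = -6 + (3 + H)²)
-E(-57 + Y) = -(-6 + (3 + (-57 - 302))²) = -(-6 + (3 - 359)²) = -(-6 + (-356)²) = -(-6 + 126736) = -1*126730 = -126730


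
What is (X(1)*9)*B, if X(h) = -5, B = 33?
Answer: -1485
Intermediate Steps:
(X(1)*9)*B = -5*9*33 = -45*33 = -1485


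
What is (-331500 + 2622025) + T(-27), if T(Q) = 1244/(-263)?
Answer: 602406831/263 ≈ 2.2905e+6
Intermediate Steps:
T(Q) = -1244/263 (T(Q) = 1244*(-1/263) = -1244/263)
(-331500 + 2622025) + T(-27) = (-331500 + 2622025) - 1244/263 = 2290525 - 1244/263 = 602406831/263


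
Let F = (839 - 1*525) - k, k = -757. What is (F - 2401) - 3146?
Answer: -4476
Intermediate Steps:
F = 1071 (F = (839 - 1*525) - 1*(-757) = (839 - 525) + 757 = 314 + 757 = 1071)
(F - 2401) - 3146 = (1071 - 2401) - 3146 = -1330 - 3146 = -4476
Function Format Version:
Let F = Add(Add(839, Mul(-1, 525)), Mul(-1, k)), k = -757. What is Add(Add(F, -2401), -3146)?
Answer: -4476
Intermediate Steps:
F = 1071 (F = Add(Add(839, Mul(-1, 525)), Mul(-1, -757)) = Add(Add(839, -525), 757) = Add(314, 757) = 1071)
Add(Add(F, -2401), -3146) = Add(Add(1071, -2401), -3146) = Add(-1330, -3146) = -4476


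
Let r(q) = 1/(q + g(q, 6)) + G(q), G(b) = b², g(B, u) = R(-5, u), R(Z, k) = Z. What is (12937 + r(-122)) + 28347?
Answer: 7133335/127 ≈ 56168.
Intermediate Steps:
g(B, u) = -5
r(q) = q² + 1/(-5 + q) (r(q) = 1/(q - 5) + q² = 1/(-5 + q) + q² = q² + 1/(-5 + q))
(12937 + r(-122)) + 28347 = (12937 + (1 + (-122)³ - 5*(-122)²)/(-5 - 122)) + 28347 = (12937 + (1 - 1815848 - 5*14884)/(-127)) + 28347 = (12937 - (1 - 1815848 - 74420)/127) + 28347 = (12937 - 1/127*(-1890267)) + 28347 = (12937 + 1890267/127) + 28347 = 3533266/127 + 28347 = 7133335/127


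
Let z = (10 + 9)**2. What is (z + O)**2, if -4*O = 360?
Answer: 73441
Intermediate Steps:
O = -90 (O = -1/4*360 = -90)
z = 361 (z = 19**2 = 361)
(z + O)**2 = (361 - 90)**2 = 271**2 = 73441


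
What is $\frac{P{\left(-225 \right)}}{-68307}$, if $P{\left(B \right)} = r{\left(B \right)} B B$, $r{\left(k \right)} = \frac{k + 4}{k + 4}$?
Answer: $- \frac{16875}{22769} \approx -0.74114$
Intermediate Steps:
$r{\left(k \right)} = 1$ ($r{\left(k \right)} = \frac{4 + k}{4 + k} = 1$)
$P{\left(B \right)} = B^{2}$ ($P{\left(B \right)} = 1 B B = B B = B^{2}$)
$\frac{P{\left(-225 \right)}}{-68307} = \frac{\left(-225\right)^{2}}{-68307} = 50625 \left(- \frac{1}{68307}\right) = - \frac{16875}{22769}$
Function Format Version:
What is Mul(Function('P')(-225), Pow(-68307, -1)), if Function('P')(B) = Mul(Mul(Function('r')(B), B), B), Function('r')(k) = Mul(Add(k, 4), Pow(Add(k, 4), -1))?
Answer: Rational(-16875, 22769) ≈ -0.74114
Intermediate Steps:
Function('r')(k) = 1 (Function('r')(k) = Mul(Add(4, k), Pow(Add(4, k), -1)) = 1)
Function('P')(B) = Pow(B, 2) (Function('P')(B) = Mul(Mul(1, B), B) = Mul(B, B) = Pow(B, 2))
Mul(Function('P')(-225), Pow(-68307, -1)) = Mul(Pow(-225, 2), Pow(-68307, -1)) = Mul(50625, Rational(-1, 68307)) = Rational(-16875, 22769)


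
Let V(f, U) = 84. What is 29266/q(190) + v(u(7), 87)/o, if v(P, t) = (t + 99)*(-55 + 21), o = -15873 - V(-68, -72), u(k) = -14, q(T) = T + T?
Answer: 78233447/1010610 ≈ 77.412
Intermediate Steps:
q(T) = 2*T
o = -15957 (o = -15873 - 1*84 = -15873 - 84 = -15957)
v(P, t) = -3366 - 34*t (v(P, t) = (99 + t)*(-34) = -3366 - 34*t)
29266/q(190) + v(u(7), 87)/o = 29266/((2*190)) + (-3366 - 34*87)/(-15957) = 29266/380 + (-3366 - 2958)*(-1/15957) = 29266*(1/380) - 6324*(-1/15957) = 14633/190 + 2108/5319 = 78233447/1010610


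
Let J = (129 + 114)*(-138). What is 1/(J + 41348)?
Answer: 1/7814 ≈ 0.00012798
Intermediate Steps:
J = -33534 (J = 243*(-138) = -33534)
1/(J + 41348) = 1/(-33534 + 41348) = 1/7814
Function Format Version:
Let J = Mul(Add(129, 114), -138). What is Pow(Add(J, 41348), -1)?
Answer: Rational(1, 7814) ≈ 0.00012798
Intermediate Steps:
J = -33534 (J = Mul(243, -138) = -33534)
Pow(Add(J, 41348), -1) = Pow(Add(-33534, 41348), -1) = Pow(7814, -1) = Rational(1, 7814)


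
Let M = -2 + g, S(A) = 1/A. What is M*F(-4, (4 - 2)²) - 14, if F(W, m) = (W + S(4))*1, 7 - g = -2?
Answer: -161/4 ≈ -40.250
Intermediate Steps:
g = 9 (g = 7 - 1*(-2) = 7 + 2 = 9)
F(W, m) = ¼ + W (F(W, m) = (W + 1/4)*1 = (W + ¼)*1 = (¼ + W)*1 = ¼ + W)
M = 7 (M = -2 + 9 = 7)
M*F(-4, (4 - 2)²) - 14 = 7*(¼ - 4) - 14 = 7*(-15/4) - 14 = -105/4 - 14 = -161/4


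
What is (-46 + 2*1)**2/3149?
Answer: 1936/3149 ≈ 0.61480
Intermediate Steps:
(-46 + 2*1)**2/3149 = (-46 + 2)**2*(1/3149) = (-44)**2*(1/3149) = 1936*(1/3149) = 1936/3149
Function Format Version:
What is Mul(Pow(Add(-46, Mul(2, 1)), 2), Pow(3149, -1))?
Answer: Rational(1936, 3149) ≈ 0.61480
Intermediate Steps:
Mul(Pow(Add(-46, Mul(2, 1)), 2), Pow(3149, -1)) = Mul(Pow(Add(-46, 2), 2), Rational(1, 3149)) = Mul(Pow(-44, 2), Rational(1, 3149)) = Mul(1936, Rational(1, 3149)) = Rational(1936, 3149)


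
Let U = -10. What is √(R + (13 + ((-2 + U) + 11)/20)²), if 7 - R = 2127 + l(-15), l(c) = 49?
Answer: I*√800519/20 ≈ 44.736*I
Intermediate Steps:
R = -2169 (R = 7 - (2127 + 49) = 7 - 1*2176 = 7 - 2176 = -2169)
√(R + (13 + ((-2 + U) + 11)/20)²) = √(-2169 + (13 + ((-2 - 10) + 11)/20)²) = √(-2169 + (13 + (-12 + 11)*(1/20))²) = √(-2169 + (13 - 1*1/20)²) = √(-2169 + (13 - 1/20)²) = √(-2169 + (259/20)²) = √(-2169 + 67081/400) = √(-800519/400) = I*√800519/20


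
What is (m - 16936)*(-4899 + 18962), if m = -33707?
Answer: -712192509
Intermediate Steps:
(m - 16936)*(-4899 + 18962) = (-33707 - 16936)*(-4899 + 18962) = -50643*14063 = -712192509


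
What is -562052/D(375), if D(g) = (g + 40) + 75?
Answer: -281026/245 ≈ -1147.0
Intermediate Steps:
D(g) = 115 + g (D(g) = (40 + g) + 75 = 115 + g)
-562052/D(375) = -562052/(115 + 375) = -562052/490 = -562052*1/490 = -281026/245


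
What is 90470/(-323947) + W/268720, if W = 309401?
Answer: 75918427347/87051037840 ≈ 0.87211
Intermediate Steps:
90470/(-323947) + W/268720 = 90470/(-323947) + 309401/268720 = 90470*(-1/323947) + 309401*(1/268720) = -90470/323947 + 309401/268720 = 75918427347/87051037840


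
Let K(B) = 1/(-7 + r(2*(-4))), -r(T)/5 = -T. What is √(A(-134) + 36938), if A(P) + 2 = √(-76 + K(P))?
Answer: √(81591624 + 141*I*√18659)/47 ≈ 192.19 + 0.022684*I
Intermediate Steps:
r(T) = 5*T (r(T) = -(-5)*T = 5*T)
K(B) = -1/47 (K(B) = 1/(-7 + 5*(2*(-4))) = 1/(-7 + 5*(-8)) = 1/(-7 - 40) = 1/(-47) = -1/47)
A(P) = -2 + 3*I*√18659/47 (A(P) = -2 + √(-76 - 1/47) = -2 + √(-3573/47) = -2 + 3*I*√18659/47)
√(A(-134) + 36938) = √((-2 + 3*I*√18659/47) + 36938) = √(36936 + 3*I*√18659/47)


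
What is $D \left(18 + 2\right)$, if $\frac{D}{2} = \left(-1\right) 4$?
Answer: $-160$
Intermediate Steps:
$D = -8$ ($D = 2 \left(\left(-1\right) 4\right) = 2 \left(-4\right) = -8$)
$D \left(18 + 2\right) = - 8 \left(18 + 2\right) = \left(-8\right) 20 = -160$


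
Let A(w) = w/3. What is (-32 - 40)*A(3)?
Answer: -72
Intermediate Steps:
A(w) = w/3 (A(w) = w*(⅓) = w/3)
(-32 - 40)*A(3) = (-32 - 40)*((⅓)*3) = -72*1 = -72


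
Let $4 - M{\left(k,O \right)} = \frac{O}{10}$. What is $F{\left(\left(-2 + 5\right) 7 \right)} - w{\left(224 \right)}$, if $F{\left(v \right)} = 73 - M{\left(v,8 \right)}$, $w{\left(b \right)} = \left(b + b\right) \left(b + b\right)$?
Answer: $- \frac{1003171}{5} \approx -2.0063 \cdot 10^{5}$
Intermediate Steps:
$M{\left(k,O \right)} = 4 - \frac{O}{10}$
$w{\left(b \right)} = 4 b^{2}$ ($w{\left(b \right)} = 2 b 2 b = 4 b^{2}$)
$F{\left(v \right)} = \frac{349}{5}$ ($F{\left(v \right)} = 73 - \left(4 - \frac{4}{5}\right) = 73 - \frac{16}{5} = \frac{349}{5}$)
$F{\left(\left(-2 + 5\right) 7 \right)} - w{\left(224 \right)} = \frac{349}{5} - 4 \cdot 224^{2} = \frac{349}{5} - 4 \cdot 50176 = \frac{349}{5} - 200704 = - \frac{1003171}{5}$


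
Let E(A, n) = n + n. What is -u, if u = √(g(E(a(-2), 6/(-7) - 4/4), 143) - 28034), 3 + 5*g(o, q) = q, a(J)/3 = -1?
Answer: -I*√28006 ≈ -167.35*I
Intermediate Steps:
a(J) = -3 (a(J) = 3*(-1) = -3)
E(A, n) = 2*n
g(o, q) = -⅗ + q/5
u = I*√28006 (u = √((-⅗ + (⅕)*143) - 28034) = √((-⅗ + 143/5) - 28034) = √(28 - 28034) = √(-28006) = I*√28006 ≈ 167.35*I)
-u = -I*√28006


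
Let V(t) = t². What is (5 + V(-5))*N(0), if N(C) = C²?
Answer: 0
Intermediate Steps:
(5 + V(-5))*N(0) = (5 + (-5)²)*0² = (5 + 25)*0 = 30*0 = 0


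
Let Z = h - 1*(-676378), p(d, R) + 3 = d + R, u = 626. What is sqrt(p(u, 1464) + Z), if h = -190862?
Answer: sqrt(487603) ≈ 698.29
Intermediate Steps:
p(d, R) = -3 + R + d (p(d, R) = -3 + (d + R) = -3 + (R + d) = -3 + R + d)
Z = 485516 (Z = -190862 - 1*(-676378) = -190862 + 676378 = 485516)
sqrt(p(u, 1464) + Z) = sqrt((-3 + 1464 + 626) + 485516) = sqrt(2087 + 485516) = sqrt(487603)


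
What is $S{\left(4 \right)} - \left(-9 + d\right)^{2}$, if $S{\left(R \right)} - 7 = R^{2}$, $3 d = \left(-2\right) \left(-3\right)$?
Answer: $-26$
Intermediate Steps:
$d = 2$ ($d = \frac{\left(-2\right) \left(-3\right)}{3} = \frac{1}{3} \cdot 6 = 2$)
$S{\left(R \right)} = 7 + R^{2}$
$S{\left(4 \right)} - \left(-9 + d\right)^{2} = \left(7 + 4^{2}\right) - \left(-9 + 2\right)^{2} = \left(7 + 16\right) - \left(-7\right)^{2} = 23 - 49 = -26$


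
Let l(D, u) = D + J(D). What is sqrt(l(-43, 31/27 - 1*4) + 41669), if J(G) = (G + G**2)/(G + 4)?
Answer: 2*sqrt(1756742)/13 ≈ 203.91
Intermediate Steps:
J(G) = (G + G**2)/(4 + G)
l(D, u) = D + D*(1 + D)/(4 + D)
sqrt(l(-43, 31/27 - 1*4) + 41669) = sqrt(-43*(5 + 2*(-43))/(4 - 43) + 41669) = sqrt(-43*(5 - 86)/(-39) + 41669) = sqrt(-43*(-1/39)*(-81) + 41669) = sqrt(-1161/13 + 41669) = sqrt(540536/13) = 2*sqrt(1756742)/13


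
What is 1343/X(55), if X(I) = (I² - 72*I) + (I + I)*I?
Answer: 1343/5115 ≈ 0.26256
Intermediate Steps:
X(I) = -72*I + 3*I² (X(I) = (I² - 72*I) + (2*I)*I = (I² - 72*I) + 2*I² = -72*I + 3*I²)
1343/X(55) = 1343/((3*55*(-24 + 55))) = 1343/((3*55*31)) = 1343/5115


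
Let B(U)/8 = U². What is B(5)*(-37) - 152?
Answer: -7552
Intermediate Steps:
B(U) = 8*U²
B(5)*(-37) - 152 = (8*5²)*(-37) - 152 = (8*25)*(-37) - 152 = 200*(-37) - 152 = -7400 - 152 = -7552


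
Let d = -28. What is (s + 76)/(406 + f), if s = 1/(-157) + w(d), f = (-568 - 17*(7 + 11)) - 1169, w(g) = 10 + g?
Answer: -9105/257009 ≈ -0.035427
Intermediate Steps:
f = -2043 (f = (-568 - 17*18) - 1169 = (-568 - 306) - 1169 = -874 - 1169 = -2043)
s = -2827/157 (s = 1/(-157) + (10 - 28) = -1/157 - 18 = -2827/157 ≈ -18.006)
(s + 76)/(406 + f) = (-2827/157 + 76)/(406 - 2043) = (9105/157)/(-1637) = (9105/157)*(-1/1637) = -9105/257009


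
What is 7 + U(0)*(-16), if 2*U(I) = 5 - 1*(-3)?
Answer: -57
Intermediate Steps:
U(I) = 4 (U(I) = (5 - 1*(-3))/2 = (5 + 3)/2 = (1/2)*8 = 4)
7 + U(0)*(-16) = 7 + 4*(-16) = 7 - 64 = -57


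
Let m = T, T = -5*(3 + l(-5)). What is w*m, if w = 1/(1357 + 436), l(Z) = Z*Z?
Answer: -140/1793 ≈ -0.078081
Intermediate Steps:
l(Z) = Z**2
T = -140 (T = -5*(3 + (-5)**2) = -5*(3 + 25) = -5*28 = -140)
m = -140
w = 1/1793 ≈ 0.00055772
w*m = (1/1793)*(-140) = -140/1793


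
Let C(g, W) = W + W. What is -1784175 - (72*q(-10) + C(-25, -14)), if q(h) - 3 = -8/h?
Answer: -8922103/5 ≈ -1.7844e+6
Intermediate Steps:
C(g, W) = 2*W
q(h) = 3 - 8/h
-1784175 - (72*q(-10) + C(-25, -14)) = -1784175 - (72*(3 - 8/(-10)) + 2*(-14)) = -1784175 - (72*(3 - 8*(-⅒)) - 28) = -1784175 - (72*(3 + ⅘) - 28) = -1784175 - (72*(19/5) - 28) = -1784175 - (1368/5 - 28) = -1784175 - 1*1228/5 = -1784175 - 1228/5 = -8922103/5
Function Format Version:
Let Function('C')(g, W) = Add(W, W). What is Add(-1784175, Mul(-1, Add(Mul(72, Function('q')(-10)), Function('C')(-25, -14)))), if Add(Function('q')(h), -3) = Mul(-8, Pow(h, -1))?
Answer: Rational(-8922103, 5) ≈ -1.7844e+6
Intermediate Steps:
Function('C')(g, W) = Mul(2, W)
Function('q')(h) = Add(3, Mul(-8, Pow(h, -1)))
Add(-1784175, Mul(-1, Add(Mul(72, Function('q')(-10)), Function('C')(-25, -14)))) = Add(-1784175, Mul(-1, Add(Mul(72, Add(3, Mul(-8, Pow(-10, -1)))), Mul(2, -14)))) = Add(-1784175, Mul(-1, Add(Mul(72, Add(3, Mul(-8, Rational(-1, 10)))), -28))) = Add(-1784175, Mul(-1, Add(Mul(72, Add(3, Rational(4, 5))), -28))) = Add(-1784175, Mul(-1, Add(Mul(72, Rational(19, 5)), -28))) = Add(-1784175, Mul(-1, Add(Rational(1368, 5), -28))) = Add(-1784175, Mul(-1, Rational(1228, 5))) = Add(-1784175, Rational(-1228, 5)) = Rational(-8922103, 5)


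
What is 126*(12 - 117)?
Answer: -13230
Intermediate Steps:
126*(12 - 117) = 126*(-105) = -13230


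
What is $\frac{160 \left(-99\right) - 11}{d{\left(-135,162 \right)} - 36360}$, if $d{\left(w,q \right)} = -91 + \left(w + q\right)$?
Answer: $\frac{15851}{36424} \approx 0.43518$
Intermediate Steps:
$d{\left(w,q \right)} = -91 + q + w$ ($d{\left(w,q \right)} = -91 + \left(q + w\right) = -91 + q + w$)
$\frac{160 \left(-99\right) - 11}{d{\left(-135,162 \right)} - 36360} = \frac{160 \left(-99\right) - 11}{\left(-91 + 162 - 135\right) - 36360} = \frac{-15840 - 11}{-64 - 36360} = - \frac{15851}{-36424} = \left(-15851\right) \left(- \frac{1}{36424}\right) = \frac{15851}{36424}$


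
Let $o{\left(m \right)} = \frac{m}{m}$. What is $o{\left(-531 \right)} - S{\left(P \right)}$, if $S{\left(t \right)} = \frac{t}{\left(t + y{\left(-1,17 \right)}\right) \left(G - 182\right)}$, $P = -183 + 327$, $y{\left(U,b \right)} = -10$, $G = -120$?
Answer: $\frac{10153}{10117} \approx 1.0036$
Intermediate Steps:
$o{\left(m \right)} = 1$
$P = 144$
$S{\left(t \right)} = \frac{t}{3020 - 302 t}$ ($S{\left(t \right)} = \frac{t}{\left(t - 10\right) \left(-120 - 182\right)} = \frac{t}{\left(-10 + t\right) \left(-302\right)} = \frac{t}{3020 - 302 t}$)
$o{\left(-531 \right)} - S{\left(P \right)} = 1 - \left(-1\right) 144 \frac{1}{-3020 + 302 \cdot 144} = 1 - \left(-1\right) 144 \frac{1}{-3020 + 43488} = 1 - \left(-1\right) 144 \cdot \frac{1}{40468} = 1 - - \frac{36}{10117} = 1 + \frac{36}{10117} = \frac{10153}{10117}$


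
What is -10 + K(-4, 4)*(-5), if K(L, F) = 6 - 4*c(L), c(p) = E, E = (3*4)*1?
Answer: 200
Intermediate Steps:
E = 12 (E = 12*1 = 12)
c(p) = 12
K(L, F) = -42 (K(L, F) = 6 - 4*12 = 6 - 48 = -42)
-10 + K(-4, 4)*(-5) = -10 - 42*(-5) = -10 + 210 = 200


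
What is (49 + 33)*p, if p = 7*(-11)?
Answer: -6314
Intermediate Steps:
p = -77
(49 + 33)*p = (49 + 33)*(-77) = 82*(-77) = -6314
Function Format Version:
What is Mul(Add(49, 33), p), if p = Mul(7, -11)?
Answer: -6314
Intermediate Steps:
p = -77
Mul(Add(49, 33), p) = Mul(Add(49, 33), -77) = Mul(82, -77) = -6314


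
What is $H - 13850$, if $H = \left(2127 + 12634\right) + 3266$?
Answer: $4177$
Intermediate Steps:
$H = 18027$ ($H = 14761 + 3266 = 18027$)
$H - 13850 = 18027 - 13850 = 4177$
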